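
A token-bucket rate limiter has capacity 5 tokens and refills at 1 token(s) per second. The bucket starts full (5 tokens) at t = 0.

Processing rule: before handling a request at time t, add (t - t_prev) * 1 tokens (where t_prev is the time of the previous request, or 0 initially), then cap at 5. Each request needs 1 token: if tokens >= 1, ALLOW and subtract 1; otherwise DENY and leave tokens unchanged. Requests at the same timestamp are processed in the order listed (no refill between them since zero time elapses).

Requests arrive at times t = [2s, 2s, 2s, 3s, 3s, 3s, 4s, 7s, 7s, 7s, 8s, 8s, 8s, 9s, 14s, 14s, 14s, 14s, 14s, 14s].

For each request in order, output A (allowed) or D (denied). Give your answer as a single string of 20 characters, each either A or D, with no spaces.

Answer: AAAAAAAAAAADDAAAAAAD

Derivation:
Simulating step by step:
  req#1 t=2s: ALLOW
  req#2 t=2s: ALLOW
  req#3 t=2s: ALLOW
  req#4 t=3s: ALLOW
  req#5 t=3s: ALLOW
  req#6 t=3s: ALLOW
  req#7 t=4s: ALLOW
  req#8 t=7s: ALLOW
  req#9 t=7s: ALLOW
  req#10 t=7s: ALLOW
  req#11 t=8s: ALLOW
  req#12 t=8s: DENY
  req#13 t=8s: DENY
  req#14 t=9s: ALLOW
  req#15 t=14s: ALLOW
  req#16 t=14s: ALLOW
  req#17 t=14s: ALLOW
  req#18 t=14s: ALLOW
  req#19 t=14s: ALLOW
  req#20 t=14s: DENY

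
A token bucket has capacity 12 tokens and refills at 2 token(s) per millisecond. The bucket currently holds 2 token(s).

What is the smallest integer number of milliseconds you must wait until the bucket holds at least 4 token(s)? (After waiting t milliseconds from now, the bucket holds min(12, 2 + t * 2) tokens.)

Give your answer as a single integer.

Need 2 + t * 2 >= 4, so t >= 2/2.
Smallest integer t = ceil(2/2) = 1.

Answer: 1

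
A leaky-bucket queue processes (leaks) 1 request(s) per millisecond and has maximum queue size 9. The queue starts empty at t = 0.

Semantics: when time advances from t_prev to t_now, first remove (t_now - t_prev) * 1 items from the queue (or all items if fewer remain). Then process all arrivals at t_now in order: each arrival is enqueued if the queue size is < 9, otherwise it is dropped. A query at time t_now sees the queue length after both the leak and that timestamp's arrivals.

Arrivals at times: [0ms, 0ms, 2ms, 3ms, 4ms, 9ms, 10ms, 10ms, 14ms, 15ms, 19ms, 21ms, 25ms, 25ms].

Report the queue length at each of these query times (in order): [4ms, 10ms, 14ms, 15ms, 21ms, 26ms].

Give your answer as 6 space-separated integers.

Answer: 1 2 1 1 1 1

Derivation:
Queue lengths at query times:
  query t=4ms: backlog = 1
  query t=10ms: backlog = 2
  query t=14ms: backlog = 1
  query t=15ms: backlog = 1
  query t=21ms: backlog = 1
  query t=26ms: backlog = 1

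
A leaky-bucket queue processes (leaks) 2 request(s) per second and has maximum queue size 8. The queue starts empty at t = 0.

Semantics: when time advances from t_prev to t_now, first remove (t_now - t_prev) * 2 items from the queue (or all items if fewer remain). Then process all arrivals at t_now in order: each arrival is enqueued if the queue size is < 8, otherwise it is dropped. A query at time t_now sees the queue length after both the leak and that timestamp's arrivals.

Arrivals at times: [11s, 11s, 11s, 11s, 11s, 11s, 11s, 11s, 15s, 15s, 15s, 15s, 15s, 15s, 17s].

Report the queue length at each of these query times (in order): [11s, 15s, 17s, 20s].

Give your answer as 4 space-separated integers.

Queue lengths at query times:
  query t=11s: backlog = 8
  query t=15s: backlog = 6
  query t=17s: backlog = 3
  query t=20s: backlog = 0

Answer: 8 6 3 0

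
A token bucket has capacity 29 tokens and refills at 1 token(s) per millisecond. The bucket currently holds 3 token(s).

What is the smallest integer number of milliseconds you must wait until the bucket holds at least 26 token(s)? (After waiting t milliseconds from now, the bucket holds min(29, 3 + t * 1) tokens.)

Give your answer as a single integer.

Need 3 + t * 1 >= 26, so t >= 23/1.
Smallest integer t = ceil(23/1) = 23.

Answer: 23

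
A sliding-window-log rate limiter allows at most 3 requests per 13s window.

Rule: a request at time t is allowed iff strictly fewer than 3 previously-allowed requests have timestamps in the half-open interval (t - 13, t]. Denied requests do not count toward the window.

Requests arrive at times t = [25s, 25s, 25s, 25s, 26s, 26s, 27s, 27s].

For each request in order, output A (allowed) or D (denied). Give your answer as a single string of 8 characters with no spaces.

Answer: AAADDDDD

Derivation:
Tracking allowed requests in the window:
  req#1 t=25s: ALLOW
  req#2 t=25s: ALLOW
  req#3 t=25s: ALLOW
  req#4 t=25s: DENY
  req#5 t=26s: DENY
  req#6 t=26s: DENY
  req#7 t=27s: DENY
  req#8 t=27s: DENY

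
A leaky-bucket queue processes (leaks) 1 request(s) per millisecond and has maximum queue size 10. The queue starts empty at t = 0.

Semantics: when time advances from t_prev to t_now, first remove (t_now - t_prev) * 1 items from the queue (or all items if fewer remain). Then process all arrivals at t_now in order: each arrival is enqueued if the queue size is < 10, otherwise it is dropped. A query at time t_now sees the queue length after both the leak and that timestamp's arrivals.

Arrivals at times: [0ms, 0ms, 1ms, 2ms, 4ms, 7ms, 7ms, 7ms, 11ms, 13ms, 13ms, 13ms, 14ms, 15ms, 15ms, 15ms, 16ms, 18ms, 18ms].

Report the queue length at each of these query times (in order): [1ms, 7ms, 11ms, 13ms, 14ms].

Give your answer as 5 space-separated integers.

Queue lengths at query times:
  query t=1ms: backlog = 2
  query t=7ms: backlog = 3
  query t=11ms: backlog = 1
  query t=13ms: backlog = 3
  query t=14ms: backlog = 3

Answer: 2 3 1 3 3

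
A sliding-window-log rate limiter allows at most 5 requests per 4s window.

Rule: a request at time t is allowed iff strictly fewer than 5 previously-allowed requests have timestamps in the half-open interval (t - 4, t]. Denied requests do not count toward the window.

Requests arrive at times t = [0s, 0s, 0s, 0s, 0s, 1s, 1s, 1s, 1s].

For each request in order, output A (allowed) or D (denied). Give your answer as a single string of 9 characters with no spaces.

Tracking allowed requests in the window:
  req#1 t=0s: ALLOW
  req#2 t=0s: ALLOW
  req#3 t=0s: ALLOW
  req#4 t=0s: ALLOW
  req#5 t=0s: ALLOW
  req#6 t=1s: DENY
  req#7 t=1s: DENY
  req#8 t=1s: DENY
  req#9 t=1s: DENY

Answer: AAAAADDDD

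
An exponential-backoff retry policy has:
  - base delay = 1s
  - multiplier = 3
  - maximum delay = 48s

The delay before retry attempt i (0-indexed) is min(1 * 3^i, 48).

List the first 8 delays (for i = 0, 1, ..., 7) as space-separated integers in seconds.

Computing each delay:
  i=0: min(1*3^0, 48) = 1
  i=1: min(1*3^1, 48) = 3
  i=2: min(1*3^2, 48) = 9
  i=3: min(1*3^3, 48) = 27
  i=4: min(1*3^4, 48) = 48
  i=5: min(1*3^5, 48) = 48
  i=6: min(1*3^6, 48) = 48
  i=7: min(1*3^7, 48) = 48

Answer: 1 3 9 27 48 48 48 48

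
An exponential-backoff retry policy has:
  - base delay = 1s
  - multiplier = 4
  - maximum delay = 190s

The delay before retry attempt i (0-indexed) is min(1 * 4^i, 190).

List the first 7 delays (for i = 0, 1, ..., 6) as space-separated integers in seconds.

Answer: 1 4 16 64 190 190 190

Derivation:
Computing each delay:
  i=0: min(1*4^0, 190) = 1
  i=1: min(1*4^1, 190) = 4
  i=2: min(1*4^2, 190) = 16
  i=3: min(1*4^3, 190) = 64
  i=4: min(1*4^4, 190) = 190
  i=5: min(1*4^5, 190) = 190
  i=6: min(1*4^6, 190) = 190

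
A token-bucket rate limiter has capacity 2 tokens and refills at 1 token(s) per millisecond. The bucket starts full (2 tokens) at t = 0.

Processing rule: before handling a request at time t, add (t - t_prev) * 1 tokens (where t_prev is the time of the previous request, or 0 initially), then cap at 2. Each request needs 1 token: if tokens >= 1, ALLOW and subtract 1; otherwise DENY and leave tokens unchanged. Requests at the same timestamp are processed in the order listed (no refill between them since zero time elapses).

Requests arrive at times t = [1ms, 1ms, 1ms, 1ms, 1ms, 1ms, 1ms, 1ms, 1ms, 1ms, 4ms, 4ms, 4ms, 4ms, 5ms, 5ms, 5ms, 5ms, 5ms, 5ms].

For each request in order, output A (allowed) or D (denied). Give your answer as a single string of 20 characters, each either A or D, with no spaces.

Answer: AADDDDDDDDAADDADDDDD

Derivation:
Simulating step by step:
  req#1 t=1ms: ALLOW
  req#2 t=1ms: ALLOW
  req#3 t=1ms: DENY
  req#4 t=1ms: DENY
  req#5 t=1ms: DENY
  req#6 t=1ms: DENY
  req#7 t=1ms: DENY
  req#8 t=1ms: DENY
  req#9 t=1ms: DENY
  req#10 t=1ms: DENY
  req#11 t=4ms: ALLOW
  req#12 t=4ms: ALLOW
  req#13 t=4ms: DENY
  req#14 t=4ms: DENY
  req#15 t=5ms: ALLOW
  req#16 t=5ms: DENY
  req#17 t=5ms: DENY
  req#18 t=5ms: DENY
  req#19 t=5ms: DENY
  req#20 t=5ms: DENY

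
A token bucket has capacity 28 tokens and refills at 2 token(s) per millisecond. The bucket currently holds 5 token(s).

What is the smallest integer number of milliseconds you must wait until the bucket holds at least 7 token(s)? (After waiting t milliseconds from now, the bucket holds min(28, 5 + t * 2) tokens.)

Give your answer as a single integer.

Answer: 1

Derivation:
Need 5 + t * 2 >= 7, so t >= 2/2.
Smallest integer t = ceil(2/2) = 1.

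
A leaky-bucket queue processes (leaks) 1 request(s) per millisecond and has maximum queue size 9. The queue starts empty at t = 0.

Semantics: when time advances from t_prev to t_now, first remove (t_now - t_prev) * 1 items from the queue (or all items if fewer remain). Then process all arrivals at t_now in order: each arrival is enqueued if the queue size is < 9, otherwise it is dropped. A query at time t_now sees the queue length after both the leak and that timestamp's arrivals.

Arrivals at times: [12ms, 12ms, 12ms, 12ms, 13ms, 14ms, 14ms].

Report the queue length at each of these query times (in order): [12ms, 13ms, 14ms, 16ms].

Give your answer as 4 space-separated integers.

Queue lengths at query times:
  query t=12ms: backlog = 4
  query t=13ms: backlog = 4
  query t=14ms: backlog = 5
  query t=16ms: backlog = 3

Answer: 4 4 5 3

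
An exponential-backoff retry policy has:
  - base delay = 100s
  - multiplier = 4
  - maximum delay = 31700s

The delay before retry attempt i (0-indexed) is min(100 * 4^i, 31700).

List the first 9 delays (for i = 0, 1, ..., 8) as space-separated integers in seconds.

Answer: 100 400 1600 6400 25600 31700 31700 31700 31700

Derivation:
Computing each delay:
  i=0: min(100*4^0, 31700) = 100
  i=1: min(100*4^1, 31700) = 400
  i=2: min(100*4^2, 31700) = 1600
  i=3: min(100*4^3, 31700) = 6400
  i=4: min(100*4^4, 31700) = 25600
  i=5: min(100*4^5, 31700) = 31700
  i=6: min(100*4^6, 31700) = 31700
  i=7: min(100*4^7, 31700) = 31700
  i=8: min(100*4^8, 31700) = 31700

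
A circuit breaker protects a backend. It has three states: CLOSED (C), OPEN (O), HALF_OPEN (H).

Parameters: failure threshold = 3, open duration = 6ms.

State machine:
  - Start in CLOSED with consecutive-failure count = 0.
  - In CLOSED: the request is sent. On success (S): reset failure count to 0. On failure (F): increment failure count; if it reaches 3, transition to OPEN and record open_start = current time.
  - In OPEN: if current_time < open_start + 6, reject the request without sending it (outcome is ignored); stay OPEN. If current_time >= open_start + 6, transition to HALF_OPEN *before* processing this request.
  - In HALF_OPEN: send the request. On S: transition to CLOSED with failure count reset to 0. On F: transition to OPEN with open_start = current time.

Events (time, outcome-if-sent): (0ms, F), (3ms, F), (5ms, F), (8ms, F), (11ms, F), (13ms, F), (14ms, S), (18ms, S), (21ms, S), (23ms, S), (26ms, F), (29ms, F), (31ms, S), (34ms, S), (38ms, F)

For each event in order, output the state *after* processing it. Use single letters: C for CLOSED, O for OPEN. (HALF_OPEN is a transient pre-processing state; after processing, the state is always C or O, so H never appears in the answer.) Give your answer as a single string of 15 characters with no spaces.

State after each event:
  event#1 t=0ms outcome=F: state=CLOSED
  event#2 t=3ms outcome=F: state=CLOSED
  event#3 t=5ms outcome=F: state=OPEN
  event#4 t=8ms outcome=F: state=OPEN
  event#5 t=11ms outcome=F: state=OPEN
  event#6 t=13ms outcome=F: state=OPEN
  event#7 t=14ms outcome=S: state=OPEN
  event#8 t=18ms outcome=S: state=CLOSED
  event#9 t=21ms outcome=S: state=CLOSED
  event#10 t=23ms outcome=S: state=CLOSED
  event#11 t=26ms outcome=F: state=CLOSED
  event#12 t=29ms outcome=F: state=CLOSED
  event#13 t=31ms outcome=S: state=CLOSED
  event#14 t=34ms outcome=S: state=CLOSED
  event#15 t=38ms outcome=F: state=CLOSED

Answer: CCOOOOOCCCCCCCC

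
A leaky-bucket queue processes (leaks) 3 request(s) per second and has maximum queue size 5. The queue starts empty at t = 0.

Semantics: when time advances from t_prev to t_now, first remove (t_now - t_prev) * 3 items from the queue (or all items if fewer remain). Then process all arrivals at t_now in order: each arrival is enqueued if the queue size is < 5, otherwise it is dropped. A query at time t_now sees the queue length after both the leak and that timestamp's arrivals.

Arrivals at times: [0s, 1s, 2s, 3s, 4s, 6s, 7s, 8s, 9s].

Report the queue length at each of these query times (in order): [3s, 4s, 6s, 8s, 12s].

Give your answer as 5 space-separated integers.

Answer: 1 1 1 1 0

Derivation:
Queue lengths at query times:
  query t=3s: backlog = 1
  query t=4s: backlog = 1
  query t=6s: backlog = 1
  query t=8s: backlog = 1
  query t=12s: backlog = 0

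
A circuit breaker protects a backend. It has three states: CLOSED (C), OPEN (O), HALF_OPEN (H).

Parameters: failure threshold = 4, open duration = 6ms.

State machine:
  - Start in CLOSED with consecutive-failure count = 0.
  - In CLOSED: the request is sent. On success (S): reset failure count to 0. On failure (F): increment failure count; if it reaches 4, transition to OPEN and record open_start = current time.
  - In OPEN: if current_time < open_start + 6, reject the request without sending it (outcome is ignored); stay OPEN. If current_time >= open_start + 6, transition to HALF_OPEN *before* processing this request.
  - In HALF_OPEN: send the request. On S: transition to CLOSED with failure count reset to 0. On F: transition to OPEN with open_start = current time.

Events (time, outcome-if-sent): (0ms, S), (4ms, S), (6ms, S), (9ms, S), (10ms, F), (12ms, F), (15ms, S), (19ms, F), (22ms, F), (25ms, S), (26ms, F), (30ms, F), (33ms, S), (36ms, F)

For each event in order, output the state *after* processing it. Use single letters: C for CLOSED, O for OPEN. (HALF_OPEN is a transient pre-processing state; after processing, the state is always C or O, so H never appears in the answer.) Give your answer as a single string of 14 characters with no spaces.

Answer: CCCCCCCCCCCCCC

Derivation:
State after each event:
  event#1 t=0ms outcome=S: state=CLOSED
  event#2 t=4ms outcome=S: state=CLOSED
  event#3 t=6ms outcome=S: state=CLOSED
  event#4 t=9ms outcome=S: state=CLOSED
  event#5 t=10ms outcome=F: state=CLOSED
  event#6 t=12ms outcome=F: state=CLOSED
  event#7 t=15ms outcome=S: state=CLOSED
  event#8 t=19ms outcome=F: state=CLOSED
  event#9 t=22ms outcome=F: state=CLOSED
  event#10 t=25ms outcome=S: state=CLOSED
  event#11 t=26ms outcome=F: state=CLOSED
  event#12 t=30ms outcome=F: state=CLOSED
  event#13 t=33ms outcome=S: state=CLOSED
  event#14 t=36ms outcome=F: state=CLOSED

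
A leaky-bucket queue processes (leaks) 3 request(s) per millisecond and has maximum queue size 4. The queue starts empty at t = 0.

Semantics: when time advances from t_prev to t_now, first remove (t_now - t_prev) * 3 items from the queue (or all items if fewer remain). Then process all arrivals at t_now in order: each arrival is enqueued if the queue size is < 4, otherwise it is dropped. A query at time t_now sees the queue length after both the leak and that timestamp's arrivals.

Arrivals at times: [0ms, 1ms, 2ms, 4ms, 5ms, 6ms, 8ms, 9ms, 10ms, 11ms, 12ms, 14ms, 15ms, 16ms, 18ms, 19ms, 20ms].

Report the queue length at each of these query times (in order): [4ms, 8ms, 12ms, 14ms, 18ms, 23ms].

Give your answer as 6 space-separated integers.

Answer: 1 1 1 1 1 0

Derivation:
Queue lengths at query times:
  query t=4ms: backlog = 1
  query t=8ms: backlog = 1
  query t=12ms: backlog = 1
  query t=14ms: backlog = 1
  query t=18ms: backlog = 1
  query t=23ms: backlog = 0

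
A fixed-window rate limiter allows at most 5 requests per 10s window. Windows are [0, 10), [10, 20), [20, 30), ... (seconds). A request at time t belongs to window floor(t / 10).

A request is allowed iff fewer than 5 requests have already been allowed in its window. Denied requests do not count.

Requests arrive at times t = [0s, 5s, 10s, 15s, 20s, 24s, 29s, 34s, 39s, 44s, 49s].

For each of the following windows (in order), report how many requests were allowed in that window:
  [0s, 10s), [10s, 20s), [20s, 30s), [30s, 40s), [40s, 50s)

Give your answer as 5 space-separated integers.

Processing requests:
  req#1 t=0s (window 0): ALLOW
  req#2 t=5s (window 0): ALLOW
  req#3 t=10s (window 1): ALLOW
  req#4 t=15s (window 1): ALLOW
  req#5 t=20s (window 2): ALLOW
  req#6 t=24s (window 2): ALLOW
  req#7 t=29s (window 2): ALLOW
  req#8 t=34s (window 3): ALLOW
  req#9 t=39s (window 3): ALLOW
  req#10 t=44s (window 4): ALLOW
  req#11 t=49s (window 4): ALLOW

Allowed counts by window: 2 2 3 2 2

Answer: 2 2 3 2 2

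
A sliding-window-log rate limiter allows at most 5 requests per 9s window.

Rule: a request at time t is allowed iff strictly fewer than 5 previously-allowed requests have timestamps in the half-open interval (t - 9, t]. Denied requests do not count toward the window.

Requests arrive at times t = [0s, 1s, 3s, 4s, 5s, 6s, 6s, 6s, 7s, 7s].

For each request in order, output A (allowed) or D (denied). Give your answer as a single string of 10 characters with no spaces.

Answer: AAAAADDDDD

Derivation:
Tracking allowed requests in the window:
  req#1 t=0s: ALLOW
  req#2 t=1s: ALLOW
  req#3 t=3s: ALLOW
  req#4 t=4s: ALLOW
  req#5 t=5s: ALLOW
  req#6 t=6s: DENY
  req#7 t=6s: DENY
  req#8 t=6s: DENY
  req#9 t=7s: DENY
  req#10 t=7s: DENY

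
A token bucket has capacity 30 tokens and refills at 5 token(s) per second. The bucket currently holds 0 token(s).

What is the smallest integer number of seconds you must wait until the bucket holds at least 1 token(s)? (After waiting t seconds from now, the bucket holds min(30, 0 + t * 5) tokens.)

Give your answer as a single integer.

Answer: 1

Derivation:
Need 0 + t * 5 >= 1, so t >= 1/5.
Smallest integer t = ceil(1/5) = 1.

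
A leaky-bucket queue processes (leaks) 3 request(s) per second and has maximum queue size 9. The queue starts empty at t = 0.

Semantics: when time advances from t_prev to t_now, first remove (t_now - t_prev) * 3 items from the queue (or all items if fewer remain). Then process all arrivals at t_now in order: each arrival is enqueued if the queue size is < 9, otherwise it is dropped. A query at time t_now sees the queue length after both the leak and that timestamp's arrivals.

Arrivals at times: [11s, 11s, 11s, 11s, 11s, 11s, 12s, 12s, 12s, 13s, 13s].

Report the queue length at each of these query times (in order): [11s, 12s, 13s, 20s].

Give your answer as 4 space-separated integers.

Answer: 6 6 5 0

Derivation:
Queue lengths at query times:
  query t=11s: backlog = 6
  query t=12s: backlog = 6
  query t=13s: backlog = 5
  query t=20s: backlog = 0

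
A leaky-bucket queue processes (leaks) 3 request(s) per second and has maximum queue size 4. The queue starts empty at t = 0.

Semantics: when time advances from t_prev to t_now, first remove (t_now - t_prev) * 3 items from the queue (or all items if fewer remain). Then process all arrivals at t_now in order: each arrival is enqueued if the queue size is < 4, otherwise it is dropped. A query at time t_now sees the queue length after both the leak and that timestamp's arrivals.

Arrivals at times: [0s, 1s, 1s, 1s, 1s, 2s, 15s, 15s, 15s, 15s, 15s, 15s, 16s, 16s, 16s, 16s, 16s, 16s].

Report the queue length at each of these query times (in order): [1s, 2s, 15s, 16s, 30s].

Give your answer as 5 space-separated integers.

Answer: 4 2 4 4 0

Derivation:
Queue lengths at query times:
  query t=1s: backlog = 4
  query t=2s: backlog = 2
  query t=15s: backlog = 4
  query t=16s: backlog = 4
  query t=30s: backlog = 0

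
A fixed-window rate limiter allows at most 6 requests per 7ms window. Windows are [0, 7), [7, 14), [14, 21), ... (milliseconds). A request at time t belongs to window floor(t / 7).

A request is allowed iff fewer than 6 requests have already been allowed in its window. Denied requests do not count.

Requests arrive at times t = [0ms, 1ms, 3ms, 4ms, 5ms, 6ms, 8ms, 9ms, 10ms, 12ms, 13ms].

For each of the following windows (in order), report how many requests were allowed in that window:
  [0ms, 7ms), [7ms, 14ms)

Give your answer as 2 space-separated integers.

Answer: 6 5

Derivation:
Processing requests:
  req#1 t=0ms (window 0): ALLOW
  req#2 t=1ms (window 0): ALLOW
  req#3 t=3ms (window 0): ALLOW
  req#4 t=4ms (window 0): ALLOW
  req#5 t=5ms (window 0): ALLOW
  req#6 t=6ms (window 0): ALLOW
  req#7 t=8ms (window 1): ALLOW
  req#8 t=9ms (window 1): ALLOW
  req#9 t=10ms (window 1): ALLOW
  req#10 t=12ms (window 1): ALLOW
  req#11 t=13ms (window 1): ALLOW

Allowed counts by window: 6 5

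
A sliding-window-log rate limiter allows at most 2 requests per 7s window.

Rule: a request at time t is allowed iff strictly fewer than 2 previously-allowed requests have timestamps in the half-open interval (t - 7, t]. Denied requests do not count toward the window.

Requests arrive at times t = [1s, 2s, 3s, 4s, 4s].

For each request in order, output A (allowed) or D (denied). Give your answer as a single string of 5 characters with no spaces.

Tracking allowed requests in the window:
  req#1 t=1s: ALLOW
  req#2 t=2s: ALLOW
  req#3 t=3s: DENY
  req#4 t=4s: DENY
  req#5 t=4s: DENY

Answer: AADDD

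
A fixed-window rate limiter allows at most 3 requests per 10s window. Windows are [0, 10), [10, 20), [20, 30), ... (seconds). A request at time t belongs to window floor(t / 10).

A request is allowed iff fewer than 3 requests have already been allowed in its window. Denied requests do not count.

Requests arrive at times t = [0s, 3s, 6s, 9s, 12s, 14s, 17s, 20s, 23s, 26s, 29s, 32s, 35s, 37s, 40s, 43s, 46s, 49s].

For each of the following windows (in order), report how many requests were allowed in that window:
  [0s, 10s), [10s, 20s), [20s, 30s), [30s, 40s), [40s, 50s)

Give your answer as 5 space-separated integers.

Processing requests:
  req#1 t=0s (window 0): ALLOW
  req#2 t=3s (window 0): ALLOW
  req#3 t=6s (window 0): ALLOW
  req#4 t=9s (window 0): DENY
  req#5 t=12s (window 1): ALLOW
  req#6 t=14s (window 1): ALLOW
  req#7 t=17s (window 1): ALLOW
  req#8 t=20s (window 2): ALLOW
  req#9 t=23s (window 2): ALLOW
  req#10 t=26s (window 2): ALLOW
  req#11 t=29s (window 2): DENY
  req#12 t=32s (window 3): ALLOW
  req#13 t=35s (window 3): ALLOW
  req#14 t=37s (window 3): ALLOW
  req#15 t=40s (window 4): ALLOW
  req#16 t=43s (window 4): ALLOW
  req#17 t=46s (window 4): ALLOW
  req#18 t=49s (window 4): DENY

Allowed counts by window: 3 3 3 3 3

Answer: 3 3 3 3 3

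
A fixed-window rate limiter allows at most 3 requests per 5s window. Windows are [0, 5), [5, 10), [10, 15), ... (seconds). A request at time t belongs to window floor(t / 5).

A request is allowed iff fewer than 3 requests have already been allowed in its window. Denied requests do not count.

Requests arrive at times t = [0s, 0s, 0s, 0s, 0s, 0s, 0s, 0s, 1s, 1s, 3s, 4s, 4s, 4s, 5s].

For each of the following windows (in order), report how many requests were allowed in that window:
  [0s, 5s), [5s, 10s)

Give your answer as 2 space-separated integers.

Processing requests:
  req#1 t=0s (window 0): ALLOW
  req#2 t=0s (window 0): ALLOW
  req#3 t=0s (window 0): ALLOW
  req#4 t=0s (window 0): DENY
  req#5 t=0s (window 0): DENY
  req#6 t=0s (window 0): DENY
  req#7 t=0s (window 0): DENY
  req#8 t=0s (window 0): DENY
  req#9 t=1s (window 0): DENY
  req#10 t=1s (window 0): DENY
  req#11 t=3s (window 0): DENY
  req#12 t=4s (window 0): DENY
  req#13 t=4s (window 0): DENY
  req#14 t=4s (window 0): DENY
  req#15 t=5s (window 1): ALLOW

Allowed counts by window: 3 1

Answer: 3 1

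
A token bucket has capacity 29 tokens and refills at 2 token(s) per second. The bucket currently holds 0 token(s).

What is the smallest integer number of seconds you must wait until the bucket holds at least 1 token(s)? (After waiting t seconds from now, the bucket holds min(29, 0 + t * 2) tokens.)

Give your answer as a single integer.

Answer: 1

Derivation:
Need 0 + t * 2 >= 1, so t >= 1/2.
Smallest integer t = ceil(1/2) = 1.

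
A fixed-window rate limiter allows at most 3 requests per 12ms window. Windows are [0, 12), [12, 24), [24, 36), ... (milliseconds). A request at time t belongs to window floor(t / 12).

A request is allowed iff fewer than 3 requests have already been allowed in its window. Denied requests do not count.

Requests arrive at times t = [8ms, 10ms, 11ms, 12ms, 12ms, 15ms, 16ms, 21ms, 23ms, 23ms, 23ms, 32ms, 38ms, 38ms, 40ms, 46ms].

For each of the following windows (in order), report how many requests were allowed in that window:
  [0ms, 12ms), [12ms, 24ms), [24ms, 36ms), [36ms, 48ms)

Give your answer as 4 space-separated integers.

Answer: 3 3 1 3

Derivation:
Processing requests:
  req#1 t=8ms (window 0): ALLOW
  req#2 t=10ms (window 0): ALLOW
  req#3 t=11ms (window 0): ALLOW
  req#4 t=12ms (window 1): ALLOW
  req#5 t=12ms (window 1): ALLOW
  req#6 t=15ms (window 1): ALLOW
  req#7 t=16ms (window 1): DENY
  req#8 t=21ms (window 1): DENY
  req#9 t=23ms (window 1): DENY
  req#10 t=23ms (window 1): DENY
  req#11 t=23ms (window 1): DENY
  req#12 t=32ms (window 2): ALLOW
  req#13 t=38ms (window 3): ALLOW
  req#14 t=38ms (window 3): ALLOW
  req#15 t=40ms (window 3): ALLOW
  req#16 t=46ms (window 3): DENY

Allowed counts by window: 3 3 1 3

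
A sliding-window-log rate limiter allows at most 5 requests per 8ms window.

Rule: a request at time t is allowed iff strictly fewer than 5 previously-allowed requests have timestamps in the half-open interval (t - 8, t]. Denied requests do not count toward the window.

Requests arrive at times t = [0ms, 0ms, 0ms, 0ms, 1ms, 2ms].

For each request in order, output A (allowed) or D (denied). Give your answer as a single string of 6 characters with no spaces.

Tracking allowed requests in the window:
  req#1 t=0ms: ALLOW
  req#2 t=0ms: ALLOW
  req#3 t=0ms: ALLOW
  req#4 t=0ms: ALLOW
  req#5 t=1ms: ALLOW
  req#6 t=2ms: DENY

Answer: AAAAAD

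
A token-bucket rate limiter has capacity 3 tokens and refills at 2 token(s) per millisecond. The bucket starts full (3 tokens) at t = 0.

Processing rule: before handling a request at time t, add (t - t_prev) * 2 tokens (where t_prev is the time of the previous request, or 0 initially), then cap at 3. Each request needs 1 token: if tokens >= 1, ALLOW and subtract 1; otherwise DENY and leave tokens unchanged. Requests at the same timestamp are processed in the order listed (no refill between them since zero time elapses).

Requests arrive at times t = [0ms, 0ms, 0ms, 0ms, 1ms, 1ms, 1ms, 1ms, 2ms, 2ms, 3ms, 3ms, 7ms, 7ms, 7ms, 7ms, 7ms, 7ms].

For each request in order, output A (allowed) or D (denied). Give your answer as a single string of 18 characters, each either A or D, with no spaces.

Answer: AAADAADDAAAAAAADDD

Derivation:
Simulating step by step:
  req#1 t=0ms: ALLOW
  req#2 t=0ms: ALLOW
  req#3 t=0ms: ALLOW
  req#4 t=0ms: DENY
  req#5 t=1ms: ALLOW
  req#6 t=1ms: ALLOW
  req#7 t=1ms: DENY
  req#8 t=1ms: DENY
  req#9 t=2ms: ALLOW
  req#10 t=2ms: ALLOW
  req#11 t=3ms: ALLOW
  req#12 t=3ms: ALLOW
  req#13 t=7ms: ALLOW
  req#14 t=7ms: ALLOW
  req#15 t=7ms: ALLOW
  req#16 t=7ms: DENY
  req#17 t=7ms: DENY
  req#18 t=7ms: DENY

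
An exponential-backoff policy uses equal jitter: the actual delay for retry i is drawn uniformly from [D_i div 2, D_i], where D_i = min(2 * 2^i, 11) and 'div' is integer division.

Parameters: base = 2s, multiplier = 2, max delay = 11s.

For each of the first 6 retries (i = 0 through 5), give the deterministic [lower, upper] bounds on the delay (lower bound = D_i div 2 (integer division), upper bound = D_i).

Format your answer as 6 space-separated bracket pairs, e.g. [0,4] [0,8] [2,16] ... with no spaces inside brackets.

Computing bounds per retry:
  i=0: D_i=min(2*2^0,11)=2, bounds=[1,2]
  i=1: D_i=min(2*2^1,11)=4, bounds=[2,4]
  i=2: D_i=min(2*2^2,11)=8, bounds=[4,8]
  i=3: D_i=min(2*2^3,11)=11, bounds=[5,11]
  i=4: D_i=min(2*2^4,11)=11, bounds=[5,11]
  i=5: D_i=min(2*2^5,11)=11, bounds=[5,11]

Answer: [1,2] [2,4] [4,8] [5,11] [5,11] [5,11]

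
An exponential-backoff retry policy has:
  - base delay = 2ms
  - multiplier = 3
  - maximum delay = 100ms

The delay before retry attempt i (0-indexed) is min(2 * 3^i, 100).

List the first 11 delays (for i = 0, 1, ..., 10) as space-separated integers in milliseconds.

Computing each delay:
  i=0: min(2*3^0, 100) = 2
  i=1: min(2*3^1, 100) = 6
  i=2: min(2*3^2, 100) = 18
  i=3: min(2*3^3, 100) = 54
  i=4: min(2*3^4, 100) = 100
  i=5: min(2*3^5, 100) = 100
  i=6: min(2*3^6, 100) = 100
  i=7: min(2*3^7, 100) = 100
  i=8: min(2*3^8, 100) = 100
  i=9: min(2*3^9, 100) = 100
  i=10: min(2*3^10, 100) = 100

Answer: 2 6 18 54 100 100 100 100 100 100 100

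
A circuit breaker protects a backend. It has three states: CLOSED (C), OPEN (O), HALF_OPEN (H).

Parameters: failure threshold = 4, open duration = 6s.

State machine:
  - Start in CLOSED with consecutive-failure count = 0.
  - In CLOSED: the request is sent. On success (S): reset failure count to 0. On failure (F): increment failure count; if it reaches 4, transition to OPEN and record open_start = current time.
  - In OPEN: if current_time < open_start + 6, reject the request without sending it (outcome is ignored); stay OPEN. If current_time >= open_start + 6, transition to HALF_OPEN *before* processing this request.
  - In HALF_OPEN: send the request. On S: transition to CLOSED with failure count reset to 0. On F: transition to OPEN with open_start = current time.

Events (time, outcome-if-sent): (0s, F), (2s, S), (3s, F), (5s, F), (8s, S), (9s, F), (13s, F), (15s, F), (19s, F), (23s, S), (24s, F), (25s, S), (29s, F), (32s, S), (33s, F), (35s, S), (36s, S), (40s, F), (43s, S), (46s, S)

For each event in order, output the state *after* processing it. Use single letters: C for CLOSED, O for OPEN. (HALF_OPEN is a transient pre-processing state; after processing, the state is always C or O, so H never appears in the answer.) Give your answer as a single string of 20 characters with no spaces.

State after each event:
  event#1 t=0s outcome=F: state=CLOSED
  event#2 t=2s outcome=S: state=CLOSED
  event#3 t=3s outcome=F: state=CLOSED
  event#4 t=5s outcome=F: state=CLOSED
  event#5 t=8s outcome=S: state=CLOSED
  event#6 t=9s outcome=F: state=CLOSED
  event#7 t=13s outcome=F: state=CLOSED
  event#8 t=15s outcome=F: state=CLOSED
  event#9 t=19s outcome=F: state=OPEN
  event#10 t=23s outcome=S: state=OPEN
  event#11 t=24s outcome=F: state=OPEN
  event#12 t=25s outcome=S: state=CLOSED
  event#13 t=29s outcome=F: state=CLOSED
  event#14 t=32s outcome=S: state=CLOSED
  event#15 t=33s outcome=F: state=CLOSED
  event#16 t=35s outcome=S: state=CLOSED
  event#17 t=36s outcome=S: state=CLOSED
  event#18 t=40s outcome=F: state=CLOSED
  event#19 t=43s outcome=S: state=CLOSED
  event#20 t=46s outcome=S: state=CLOSED

Answer: CCCCCCCCOOOCCCCCCCCC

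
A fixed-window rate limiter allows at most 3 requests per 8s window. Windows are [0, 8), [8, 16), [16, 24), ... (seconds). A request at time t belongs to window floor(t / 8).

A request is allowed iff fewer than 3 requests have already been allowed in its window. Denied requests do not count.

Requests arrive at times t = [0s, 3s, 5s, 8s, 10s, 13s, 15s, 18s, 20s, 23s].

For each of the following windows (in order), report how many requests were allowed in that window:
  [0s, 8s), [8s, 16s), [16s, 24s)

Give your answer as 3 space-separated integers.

Processing requests:
  req#1 t=0s (window 0): ALLOW
  req#2 t=3s (window 0): ALLOW
  req#3 t=5s (window 0): ALLOW
  req#4 t=8s (window 1): ALLOW
  req#5 t=10s (window 1): ALLOW
  req#6 t=13s (window 1): ALLOW
  req#7 t=15s (window 1): DENY
  req#8 t=18s (window 2): ALLOW
  req#9 t=20s (window 2): ALLOW
  req#10 t=23s (window 2): ALLOW

Allowed counts by window: 3 3 3

Answer: 3 3 3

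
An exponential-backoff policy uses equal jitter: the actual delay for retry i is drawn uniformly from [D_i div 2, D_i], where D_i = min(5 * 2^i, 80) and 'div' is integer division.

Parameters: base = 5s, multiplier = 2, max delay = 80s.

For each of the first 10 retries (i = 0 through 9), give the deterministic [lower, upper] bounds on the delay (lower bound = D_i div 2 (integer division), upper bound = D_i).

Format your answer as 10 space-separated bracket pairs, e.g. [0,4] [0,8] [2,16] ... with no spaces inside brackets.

Computing bounds per retry:
  i=0: D_i=min(5*2^0,80)=5, bounds=[2,5]
  i=1: D_i=min(5*2^1,80)=10, bounds=[5,10]
  i=2: D_i=min(5*2^2,80)=20, bounds=[10,20]
  i=3: D_i=min(5*2^3,80)=40, bounds=[20,40]
  i=4: D_i=min(5*2^4,80)=80, bounds=[40,80]
  i=5: D_i=min(5*2^5,80)=80, bounds=[40,80]
  i=6: D_i=min(5*2^6,80)=80, bounds=[40,80]
  i=7: D_i=min(5*2^7,80)=80, bounds=[40,80]
  i=8: D_i=min(5*2^8,80)=80, bounds=[40,80]
  i=9: D_i=min(5*2^9,80)=80, bounds=[40,80]

Answer: [2,5] [5,10] [10,20] [20,40] [40,80] [40,80] [40,80] [40,80] [40,80] [40,80]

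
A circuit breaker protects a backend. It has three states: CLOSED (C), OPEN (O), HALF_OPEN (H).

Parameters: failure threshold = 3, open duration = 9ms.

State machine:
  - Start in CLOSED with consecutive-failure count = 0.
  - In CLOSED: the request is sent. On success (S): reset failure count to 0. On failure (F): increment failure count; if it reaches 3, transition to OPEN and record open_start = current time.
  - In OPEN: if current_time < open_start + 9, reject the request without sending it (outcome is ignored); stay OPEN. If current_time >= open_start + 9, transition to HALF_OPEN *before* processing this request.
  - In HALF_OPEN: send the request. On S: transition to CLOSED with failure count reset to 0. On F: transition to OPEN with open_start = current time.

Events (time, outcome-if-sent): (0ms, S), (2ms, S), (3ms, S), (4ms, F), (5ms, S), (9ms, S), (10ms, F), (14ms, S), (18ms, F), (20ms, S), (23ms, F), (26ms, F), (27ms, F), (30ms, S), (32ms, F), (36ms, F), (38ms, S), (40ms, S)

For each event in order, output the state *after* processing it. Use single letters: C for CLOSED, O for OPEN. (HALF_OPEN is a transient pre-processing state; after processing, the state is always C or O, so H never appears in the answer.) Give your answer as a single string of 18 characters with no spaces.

Answer: CCCCCCCCCCCCOOOOOO

Derivation:
State after each event:
  event#1 t=0ms outcome=S: state=CLOSED
  event#2 t=2ms outcome=S: state=CLOSED
  event#3 t=3ms outcome=S: state=CLOSED
  event#4 t=4ms outcome=F: state=CLOSED
  event#5 t=5ms outcome=S: state=CLOSED
  event#6 t=9ms outcome=S: state=CLOSED
  event#7 t=10ms outcome=F: state=CLOSED
  event#8 t=14ms outcome=S: state=CLOSED
  event#9 t=18ms outcome=F: state=CLOSED
  event#10 t=20ms outcome=S: state=CLOSED
  event#11 t=23ms outcome=F: state=CLOSED
  event#12 t=26ms outcome=F: state=CLOSED
  event#13 t=27ms outcome=F: state=OPEN
  event#14 t=30ms outcome=S: state=OPEN
  event#15 t=32ms outcome=F: state=OPEN
  event#16 t=36ms outcome=F: state=OPEN
  event#17 t=38ms outcome=S: state=OPEN
  event#18 t=40ms outcome=S: state=OPEN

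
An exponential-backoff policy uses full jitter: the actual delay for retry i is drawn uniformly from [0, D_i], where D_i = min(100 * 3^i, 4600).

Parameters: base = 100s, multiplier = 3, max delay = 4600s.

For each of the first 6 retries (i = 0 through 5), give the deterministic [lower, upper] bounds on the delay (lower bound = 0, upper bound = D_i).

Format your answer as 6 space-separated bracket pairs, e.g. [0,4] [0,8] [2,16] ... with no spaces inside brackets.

Computing bounds per retry:
  i=0: D_i=min(100*3^0,4600)=100, bounds=[0,100]
  i=1: D_i=min(100*3^1,4600)=300, bounds=[0,300]
  i=2: D_i=min(100*3^2,4600)=900, bounds=[0,900]
  i=3: D_i=min(100*3^3,4600)=2700, bounds=[0,2700]
  i=4: D_i=min(100*3^4,4600)=4600, bounds=[0,4600]
  i=5: D_i=min(100*3^5,4600)=4600, bounds=[0,4600]

Answer: [0,100] [0,300] [0,900] [0,2700] [0,4600] [0,4600]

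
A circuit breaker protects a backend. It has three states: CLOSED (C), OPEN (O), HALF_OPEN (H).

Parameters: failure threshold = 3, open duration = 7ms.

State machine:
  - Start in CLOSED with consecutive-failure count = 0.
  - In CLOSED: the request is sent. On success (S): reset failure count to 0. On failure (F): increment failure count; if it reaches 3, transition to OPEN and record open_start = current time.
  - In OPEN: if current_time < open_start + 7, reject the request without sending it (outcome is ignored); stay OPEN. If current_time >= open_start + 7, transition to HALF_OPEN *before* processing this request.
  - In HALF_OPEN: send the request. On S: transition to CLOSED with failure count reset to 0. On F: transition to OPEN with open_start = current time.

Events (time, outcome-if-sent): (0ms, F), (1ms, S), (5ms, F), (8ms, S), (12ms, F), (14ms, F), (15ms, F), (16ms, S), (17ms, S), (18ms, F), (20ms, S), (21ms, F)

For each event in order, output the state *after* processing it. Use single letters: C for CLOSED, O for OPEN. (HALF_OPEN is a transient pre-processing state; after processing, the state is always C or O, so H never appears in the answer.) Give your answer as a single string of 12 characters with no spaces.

State after each event:
  event#1 t=0ms outcome=F: state=CLOSED
  event#2 t=1ms outcome=S: state=CLOSED
  event#3 t=5ms outcome=F: state=CLOSED
  event#4 t=8ms outcome=S: state=CLOSED
  event#5 t=12ms outcome=F: state=CLOSED
  event#6 t=14ms outcome=F: state=CLOSED
  event#7 t=15ms outcome=F: state=OPEN
  event#8 t=16ms outcome=S: state=OPEN
  event#9 t=17ms outcome=S: state=OPEN
  event#10 t=18ms outcome=F: state=OPEN
  event#11 t=20ms outcome=S: state=OPEN
  event#12 t=21ms outcome=F: state=OPEN

Answer: CCCCCCOOOOOO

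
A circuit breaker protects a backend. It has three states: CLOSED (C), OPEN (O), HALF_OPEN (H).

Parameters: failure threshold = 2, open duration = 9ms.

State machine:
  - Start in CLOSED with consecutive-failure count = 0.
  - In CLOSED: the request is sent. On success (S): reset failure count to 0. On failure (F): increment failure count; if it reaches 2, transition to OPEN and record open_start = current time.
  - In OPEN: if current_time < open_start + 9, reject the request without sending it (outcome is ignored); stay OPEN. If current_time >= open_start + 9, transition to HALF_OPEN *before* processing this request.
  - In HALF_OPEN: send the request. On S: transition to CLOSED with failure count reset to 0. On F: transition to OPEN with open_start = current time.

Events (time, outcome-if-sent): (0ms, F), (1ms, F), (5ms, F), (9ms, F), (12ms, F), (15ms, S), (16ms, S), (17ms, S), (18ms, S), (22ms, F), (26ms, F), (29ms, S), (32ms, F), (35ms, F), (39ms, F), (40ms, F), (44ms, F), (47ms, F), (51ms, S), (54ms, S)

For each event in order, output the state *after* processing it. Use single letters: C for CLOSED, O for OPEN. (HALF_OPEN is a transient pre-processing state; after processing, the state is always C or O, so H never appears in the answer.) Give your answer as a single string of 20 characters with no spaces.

Answer: COOOOOOOOOOOOOOOOOOC

Derivation:
State after each event:
  event#1 t=0ms outcome=F: state=CLOSED
  event#2 t=1ms outcome=F: state=OPEN
  event#3 t=5ms outcome=F: state=OPEN
  event#4 t=9ms outcome=F: state=OPEN
  event#5 t=12ms outcome=F: state=OPEN
  event#6 t=15ms outcome=S: state=OPEN
  event#7 t=16ms outcome=S: state=OPEN
  event#8 t=17ms outcome=S: state=OPEN
  event#9 t=18ms outcome=S: state=OPEN
  event#10 t=22ms outcome=F: state=OPEN
  event#11 t=26ms outcome=F: state=OPEN
  event#12 t=29ms outcome=S: state=OPEN
  event#13 t=32ms outcome=F: state=OPEN
  event#14 t=35ms outcome=F: state=OPEN
  event#15 t=39ms outcome=F: state=OPEN
  event#16 t=40ms outcome=F: state=OPEN
  event#17 t=44ms outcome=F: state=OPEN
  event#18 t=47ms outcome=F: state=OPEN
  event#19 t=51ms outcome=S: state=OPEN
  event#20 t=54ms outcome=S: state=CLOSED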